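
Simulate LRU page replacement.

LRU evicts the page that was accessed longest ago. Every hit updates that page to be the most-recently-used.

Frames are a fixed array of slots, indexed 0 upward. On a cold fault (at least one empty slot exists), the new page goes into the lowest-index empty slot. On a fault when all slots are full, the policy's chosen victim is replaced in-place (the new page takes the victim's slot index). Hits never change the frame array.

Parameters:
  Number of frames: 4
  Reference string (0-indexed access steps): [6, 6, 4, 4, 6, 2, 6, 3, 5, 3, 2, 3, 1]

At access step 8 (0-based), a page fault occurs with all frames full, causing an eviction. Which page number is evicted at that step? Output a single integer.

Answer: 4

Derivation:
Step 0: ref 6 -> FAULT, frames=[6,-,-,-]
Step 1: ref 6 -> HIT, frames=[6,-,-,-]
Step 2: ref 4 -> FAULT, frames=[6,4,-,-]
Step 3: ref 4 -> HIT, frames=[6,4,-,-]
Step 4: ref 6 -> HIT, frames=[6,4,-,-]
Step 5: ref 2 -> FAULT, frames=[6,4,2,-]
Step 6: ref 6 -> HIT, frames=[6,4,2,-]
Step 7: ref 3 -> FAULT, frames=[6,4,2,3]
Step 8: ref 5 -> FAULT, evict 4, frames=[6,5,2,3]
At step 8: evicted page 4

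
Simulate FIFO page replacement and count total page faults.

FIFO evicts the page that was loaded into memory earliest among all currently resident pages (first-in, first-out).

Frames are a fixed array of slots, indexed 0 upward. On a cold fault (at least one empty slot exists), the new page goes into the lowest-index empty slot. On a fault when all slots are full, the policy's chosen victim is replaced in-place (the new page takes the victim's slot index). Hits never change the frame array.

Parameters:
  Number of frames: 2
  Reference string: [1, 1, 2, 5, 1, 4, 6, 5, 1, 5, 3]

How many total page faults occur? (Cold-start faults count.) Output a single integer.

Answer: 9

Derivation:
Step 0: ref 1 → FAULT, frames=[1,-]
Step 1: ref 1 → HIT, frames=[1,-]
Step 2: ref 2 → FAULT, frames=[1,2]
Step 3: ref 5 → FAULT (evict 1), frames=[5,2]
Step 4: ref 1 → FAULT (evict 2), frames=[5,1]
Step 5: ref 4 → FAULT (evict 5), frames=[4,1]
Step 6: ref 6 → FAULT (evict 1), frames=[4,6]
Step 7: ref 5 → FAULT (evict 4), frames=[5,6]
Step 8: ref 1 → FAULT (evict 6), frames=[5,1]
Step 9: ref 5 → HIT, frames=[5,1]
Step 10: ref 3 → FAULT (evict 5), frames=[3,1]
Total faults: 9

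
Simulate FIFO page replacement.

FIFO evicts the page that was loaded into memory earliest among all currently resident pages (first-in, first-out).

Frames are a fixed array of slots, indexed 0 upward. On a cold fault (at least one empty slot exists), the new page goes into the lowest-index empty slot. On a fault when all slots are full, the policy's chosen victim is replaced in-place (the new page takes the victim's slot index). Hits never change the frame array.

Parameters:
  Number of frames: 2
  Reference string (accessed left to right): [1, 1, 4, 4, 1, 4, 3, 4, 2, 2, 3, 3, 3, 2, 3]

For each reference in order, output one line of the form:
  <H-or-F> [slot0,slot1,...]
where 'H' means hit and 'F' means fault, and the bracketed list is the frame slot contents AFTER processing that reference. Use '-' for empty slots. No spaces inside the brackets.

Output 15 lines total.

F [1,-]
H [1,-]
F [1,4]
H [1,4]
H [1,4]
H [1,4]
F [3,4]
H [3,4]
F [3,2]
H [3,2]
H [3,2]
H [3,2]
H [3,2]
H [3,2]
H [3,2]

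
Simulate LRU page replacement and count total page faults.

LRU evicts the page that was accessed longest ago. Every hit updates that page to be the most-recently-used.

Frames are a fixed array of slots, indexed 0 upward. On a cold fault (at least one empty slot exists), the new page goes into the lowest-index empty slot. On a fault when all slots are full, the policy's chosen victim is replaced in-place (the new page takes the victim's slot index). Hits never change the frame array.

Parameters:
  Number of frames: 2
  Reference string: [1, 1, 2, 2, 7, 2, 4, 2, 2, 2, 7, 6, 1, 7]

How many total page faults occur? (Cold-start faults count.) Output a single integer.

Answer: 8

Derivation:
Step 0: ref 1 → FAULT, frames=[1,-]
Step 1: ref 1 → HIT, frames=[1,-]
Step 2: ref 2 → FAULT, frames=[1,2]
Step 3: ref 2 → HIT, frames=[1,2]
Step 4: ref 7 → FAULT (evict 1), frames=[7,2]
Step 5: ref 2 → HIT, frames=[7,2]
Step 6: ref 4 → FAULT (evict 7), frames=[4,2]
Step 7: ref 2 → HIT, frames=[4,2]
Step 8: ref 2 → HIT, frames=[4,2]
Step 9: ref 2 → HIT, frames=[4,2]
Step 10: ref 7 → FAULT (evict 4), frames=[7,2]
Step 11: ref 6 → FAULT (evict 2), frames=[7,6]
Step 12: ref 1 → FAULT (evict 7), frames=[1,6]
Step 13: ref 7 → FAULT (evict 6), frames=[1,7]
Total faults: 8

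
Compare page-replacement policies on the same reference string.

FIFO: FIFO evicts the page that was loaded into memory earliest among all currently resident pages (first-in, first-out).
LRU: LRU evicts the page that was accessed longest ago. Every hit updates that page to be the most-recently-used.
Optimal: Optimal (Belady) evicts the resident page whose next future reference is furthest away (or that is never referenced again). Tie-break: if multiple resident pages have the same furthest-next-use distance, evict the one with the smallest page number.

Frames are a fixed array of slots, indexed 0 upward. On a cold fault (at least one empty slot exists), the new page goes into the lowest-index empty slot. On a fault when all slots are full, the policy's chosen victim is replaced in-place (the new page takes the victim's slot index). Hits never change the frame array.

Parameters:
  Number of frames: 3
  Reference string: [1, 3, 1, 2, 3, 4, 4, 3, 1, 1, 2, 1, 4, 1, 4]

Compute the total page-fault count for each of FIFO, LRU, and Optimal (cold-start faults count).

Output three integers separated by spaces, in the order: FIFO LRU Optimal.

--- FIFO ---
  step 0: ref 1 -> FAULT, frames=[1,-,-] (faults so far: 1)
  step 1: ref 3 -> FAULT, frames=[1,3,-] (faults so far: 2)
  step 2: ref 1 -> HIT, frames=[1,3,-] (faults so far: 2)
  step 3: ref 2 -> FAULT, frames=[1,3,2] (faults so far: 3)
  step 4: ref 3 -> HIT, frames=[1,3,2] (faults so far: 3)
  step 5: ref 4 -> FAULT, evict 1, frames=[4,3,2] (faults so far: 4)
  step 6: ref 4 -> HIT, frames=[4,3,2] (faults so far: 4)
  step 7: ref 3 -> HIT, frames=[4,3,2] (faults so far: 4)
  step 8: ref 1 -> FAULT, evict 3, frames=[4,1,2] (faults so far: 5)
  step 9: ref 1 -> HIT, frames=[4,1,2] (faults so far: 5)
  step 10: ref 2 -> HIT, frames=[4,1,2] (faults so far: 5)
  step 11: ref 1 -> HIT, frames=[4,1,2] (faults so far: 5)
  step 12: ref 4 -> HIT, frames=[4,1,2] (faults so far: 5)
  step 13: ref 1 -> HIT, frames=[4,1,2] (faults so far: 5)
  step 14: ref 4 -> HIT, frames=[4,1,2] (faults so far: 5)
  FIFO total faults: 5
--- LRU ---
  step 0: ref 1 -> FAULT, frames=[1,-,-] (faults so far: 1)
  step 1: ref 3 -> FAULT, frames=[1,3,-] (faults so far: 2)
  step 2: ref 1 -> HIT, frames=[1,3,-] (faults so far: 2)
  step 3: ref 2 -> FAULT, frames=[1,3,2] (faults so far: 3)
  step 4: ref 3 -> HIT, frames=[1,3,2] (faults so far: 3)
  step 5: ref 4 -> FAULT, evict 1, frames=[4,3,2] (faults so far: 4)
  step 6: ref 4 -> HIT, frames=[4,3,2] (faults so far: 4)
  step 7: ref 3 -> HIT, frames=[4,3,2] (faults so far: 4)
  step 8: ref 1 -> FAULT, evict 2, frames=[4,3,1] (faults so far: 5)
  step 9: ref 1 -> HIT, frames=[4,3,1] (faults so far: 5)
  step 10: ref 2 -> FAULT, evict 4, frames=[2,3,1] (faults so far: 6)
  step 11: ref 1 -> HIT, frames=[2,3,1] (faults so far: 6)
  step 12: ref 4 -> FAULT, evict 3, frames=[2,4,1] (faults so far: 7)
  step 13: ref 1 -> HIT, frames=[2,4,1] (faults so far: 7)
  step 14: ref 4 -> HIT, frames=[2,4,1] (faults so far: 7)
  LRU total faults: 7
--- Optimal ---
  step 0: ref 1 -> FAULT, frames=[1,-,-] (faults so far: 1)
  step 1: ref 3 -> FAULT, frames=[1,3,-] (faults so far: 2)
  step 2: ref 1 -> HIT, frames=[1,3,-] (faults so far: 2)
  step 3: ref 2 -> FAULT, frames=[1,3,2] (faults so far: 3)
  step 4: ref 3 -> HIT, frames=[1,3,2] (faults so far: 3)
  step 5: ref 4 -> FAULT, evict 2, frames=[1,3,4] (faults so far: 4)
  step 6: ref 4 -> HIT, frames=[1,3,4] (faults so far: 4)
  step 7: ref 3 -> HIT, frames=[1,3,4] (faults so far: 4)
  step 8: ref 1 -> HIT, frames=[1,3,4] (faults so far: 4)
  step 9: ref 1 -> HIT, frames=[1,3,4] (faults so far: 4)
  step 10: ref 2 -> FAULT, evict 3, frames=[1,2,4] (faults so far: 5)
  step 11: ref 1 -> HIT, frames=[1,2,4] (faults so far: 5)
  step 12: ref 4 -> HIT, frames=[1,2,4] (faults so far: 5)
  step 13: ref 1 -> HIT, frames=[1,2,4] (faults so far: 5)
  step 14: ref 4 -> HIT, frames=[1,2,4] (faults so far: 5)
  Optimal total faults: 5

Answer: 5 7 5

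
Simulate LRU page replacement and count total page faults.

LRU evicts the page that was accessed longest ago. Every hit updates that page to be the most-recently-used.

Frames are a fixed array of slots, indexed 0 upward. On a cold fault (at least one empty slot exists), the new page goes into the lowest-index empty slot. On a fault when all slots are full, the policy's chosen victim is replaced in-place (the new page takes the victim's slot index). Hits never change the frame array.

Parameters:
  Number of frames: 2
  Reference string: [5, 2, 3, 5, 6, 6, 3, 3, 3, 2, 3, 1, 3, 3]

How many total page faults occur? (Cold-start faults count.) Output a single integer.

Answer: 8

Derivation:
Step 0: ref 5 → FAULT, frames=[5,-]
Step 1: ref 2 → FAULT, frames=[5,2]
Step 2: ref 3 → FAULT (evict 5), frames=[3,2]
Step 3: ref 5 → FAULT (evict 2), frames=[3,5]
Step 4: ref 6 → FAULT (evict 3), frames=[6,5]
Step 5: ref 6 → HIT, frames=[6,5]
Step 6: ref 3 → FAULT (evict 5), frames=[6,3]
Step 7: ref 3 → HIT, frames=[6,3]
Step 8: ref 3 → HIT, frames=[6,3]
Step 9: ref 2 → FAULT (evict 6), frames=[2,3]
Step 10: ref 3 → HIT, frames=[2,3]
Step 11: ref 1 → FAULT (evict 2), frames=[1,3]
Step 12: ref 3 → HIT, frames=[1,3]
Step 13: ref 3 → HIT, frames=[1,3]
Total faults: 8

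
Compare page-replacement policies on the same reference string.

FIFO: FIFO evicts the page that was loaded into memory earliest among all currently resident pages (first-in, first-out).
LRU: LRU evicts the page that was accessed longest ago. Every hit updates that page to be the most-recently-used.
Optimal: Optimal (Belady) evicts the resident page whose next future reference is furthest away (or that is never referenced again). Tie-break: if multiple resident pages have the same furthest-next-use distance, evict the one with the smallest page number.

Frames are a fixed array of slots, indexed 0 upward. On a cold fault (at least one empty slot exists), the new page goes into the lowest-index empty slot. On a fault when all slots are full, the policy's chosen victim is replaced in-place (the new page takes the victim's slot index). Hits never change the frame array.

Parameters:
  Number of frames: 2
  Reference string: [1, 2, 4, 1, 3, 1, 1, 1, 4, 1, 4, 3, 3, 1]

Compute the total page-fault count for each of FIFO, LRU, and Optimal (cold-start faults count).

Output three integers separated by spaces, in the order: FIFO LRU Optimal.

--- FIFO ---
  step 0: ref 1 -> FAULT, frames=[1,-] (faults so far: 1)
  step 1: ref 2 -> FAULT, frames=[1,2] (faults so far: 2)
  step 2: ref 4 -> FAULT, evict 1, frames=[4,2] (faults so far: 3)
  step 3: ref 1 -> FAULT, evict 2, frames=[4,1] (faults so far: 4)
  step 4: ref 3 -> FAULT, evict 4, frames=[3,1] (faults so far: 5)
  step 5: ref 1 -> HIT, frames=[3,1] (faults so far: 5)
  step 6: ref 1 -> HIT, frames=[3,1] (faults so far: 5)
  step 7: ref 1 -> HIT, frames=[3,1] (faults so far: 5)
  step 8: ref 4 -> FAULT, evict 1, frames=[3,4] (faults so far: 6)
  step 9: ref 1 -> FAULT, evict 3, frames=[1,4] (faults so far: 7)
  step 10: ref 4 -> HIT, frames=[1,4] (faults so far: 7)
  step 11: ref 3 -> FAULT, evict 4, frames=[1,3] (faults so far: 8)
  step 12: ref 3 -> HIT, frames=[1,3] (faults so far: 8)
  step 13: ref 1 -> HIT, frames=[1,3] (faults so far: 8)
  FIFO total faults: 8
--- LRU ---
  step 0: ref 1 -> FAULT, frames=[1,-] (faults so far: 1)
  step 1: ref 2 -> FAULT, frames=[1,2] (faults so far: 2)
  step 2: ref 4 -> FAULT, evict 1, frames=[4,2] (faults so far: 3)
  step 3: ref 1 -> FAULT, evict 2, frames=[4,1] (faults so far: 4)
  step 4: ref 3 -> FAULT, evict 4, frames=[3,1] (faults so far: 5)
  step 5: ref 1 -> HIT, frames=[3,1] (faults so far: 5)
  step 6: ref 1 -> HIT, frames=[3,1] (faults so far: 5)
  step 7: ref 1 -> HIT, frames=[3,1] (faults so far: 5)
  step 8: ref 4 -> FAULT, evict 3, frames=[4,1] (faults so far: 6)
  step 9: ref 1 -> HIT, frames=[4,1] (faults so far: 6)
  step 10: ref 4 -> HIT, frames=[4,1] (faults so far: 6)
  step 11: ref 3 -> FAULT, evict 1, frames=[4,3] (faults so far: 7)
  step 12: ref 3 -> HIT, frames=[4,3] (faults so far: 7)
  step 13: ref 1 -> FAULT, evict 4, frames=[1,3] (faults so far: 8)
  LRU total faults: 8
--- Optimal ---
  step 0: ref 1 -> FAULT, frames=[1,-] (faults so far: 1)
  step 1: ref 2 -> FAULT, frames=[1,2] (faults so far: 2)
  step 2: ref 4 -> FAULT, evict 2, frames=[1,4] (faults so far: 3)
  step 3: ref 1 -> HIT, frames=[1,4] (faults so far: 3)
  step 4: ref 3 -> FAULT, evict 4, frames=[1,3] (faults so far: 4)
  step 5: ref 1 -> HIT, frames=[1,3] (faults so far: 4)
  step 6: ref 1 -> HIT, frames=[1,3] (faults so far: 4)
  step 7: ref 1 -> HIT, frames=[1,3] (faults so far: 4)
  step 8: ref 4 -> FAULT, evict 3, frames=[1,4] (faults so far: 5)
  step 9: ref 1 -> HIT, frames=[1,4] (faults so far: 5)
  step 10: ref 4 -> HIT, frames=[1,4] (faults so far: 5)
  step 11: ref 3 -> FAULT, evict 4, frames=[1,3] (faults so far: 6)
  step 12: ref 3 -> HIT, frames=[1,3] (faults so far: 6)
  step 13: ref 1 -> HIT, frames=[1,3] (faults so far: 6)
  Optimal total faults: 6

Answer: 8 8 6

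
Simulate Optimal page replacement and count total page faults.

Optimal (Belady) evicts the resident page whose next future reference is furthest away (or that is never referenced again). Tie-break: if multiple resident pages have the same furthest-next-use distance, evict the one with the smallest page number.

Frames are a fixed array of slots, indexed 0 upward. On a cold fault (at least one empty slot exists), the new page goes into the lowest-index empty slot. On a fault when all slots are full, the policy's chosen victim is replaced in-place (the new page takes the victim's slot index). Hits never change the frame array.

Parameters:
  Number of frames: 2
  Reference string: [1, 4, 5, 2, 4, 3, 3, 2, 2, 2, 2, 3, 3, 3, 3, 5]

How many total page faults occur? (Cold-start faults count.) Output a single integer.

Answer: 6

Derivation:
Step 0: ref 1 → FAULT, frames=[1,-]
Step 1: ref 4 → FAULT, frames=[1,4]
Step 2: ref 5 → FAULT (evict 1), frames=[5,4]
Step 3: ref 2 → FAULT (evict 5), frames=[2,4]
Step 4: ref 4 → HIT, frames=[2,4]
Step 5: ref 3 → FAULT (evict 4), frames=[2,3]
Step 6: ref 3 → HIT, frames=[2,3]
Step 7: ref 2 → HIT, frames=[2,3]
Step 8: ref 2 → HIT, frames=[2,3]
Step 9: ref 2 → HIT, frames=[2,3]
Step 10: ref 2 → HIT, frames=[2,3]
Step 11: ref 3 → HIT, frames=[2,3]
Step 12: ref 3 → HIT, frames=[2,3]
Step 13: ref 3 → HIT, frames=[2,3]
Step 14: ref 3 → HIT, frames=[2,3]
Step 15: ref 5 → FAULT (evict 2), frames=[5,3]
Total faults: 6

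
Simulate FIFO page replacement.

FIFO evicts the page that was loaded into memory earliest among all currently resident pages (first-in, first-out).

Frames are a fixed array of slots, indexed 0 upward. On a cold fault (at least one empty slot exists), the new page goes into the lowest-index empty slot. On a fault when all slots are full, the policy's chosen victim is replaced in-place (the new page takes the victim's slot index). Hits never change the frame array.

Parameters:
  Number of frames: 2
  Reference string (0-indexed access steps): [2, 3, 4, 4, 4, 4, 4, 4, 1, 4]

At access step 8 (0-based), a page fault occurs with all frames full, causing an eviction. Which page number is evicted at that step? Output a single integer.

Answer: 3

Derivation:
Step 0: ref 2 -> FAULT, frames=[2,-]
Step 1: ref 3 -> FAULT, frames=[2,3]
Step 2: ref 4 -> FAULT, evict 2, frames=[4,3]
Step 3: ref 4 -> HIT, frames=[4,3]
Step 4: ref 4 -> HIT, frames=[4,3]
Step 5: ref 4 -> HIT, frames=[4,3]
Step 6: ref 4 -> HIT, frames=[4,3]
Step 7: ref 4 -> HIT, frames=[4,3]
Step 8: ref 1 -> FAULT, evict 3, frames=[4,1]
At step 8: evicted page 3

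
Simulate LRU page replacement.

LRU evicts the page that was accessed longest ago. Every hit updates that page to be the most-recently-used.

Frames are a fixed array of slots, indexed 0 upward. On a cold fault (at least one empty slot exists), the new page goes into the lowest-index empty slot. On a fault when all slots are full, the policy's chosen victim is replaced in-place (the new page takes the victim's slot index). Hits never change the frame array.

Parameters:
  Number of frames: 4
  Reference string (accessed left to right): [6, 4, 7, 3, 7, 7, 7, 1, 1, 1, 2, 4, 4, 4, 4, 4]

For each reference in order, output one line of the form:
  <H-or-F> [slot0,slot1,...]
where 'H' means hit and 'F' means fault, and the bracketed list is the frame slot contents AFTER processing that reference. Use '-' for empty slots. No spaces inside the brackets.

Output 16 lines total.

F [6,-,-,-]
F [6,4,-,-]
F [6,4,7,-]
F [6,4,7,3]
H [6,4,7,3]
H [6,4,7,3]
H [6,4,7,3]
F [1,4,7,3]
H [1,4,7,3]
H [1,4,7,3]
F [1,2,7,3]
F [1,2,7,4]
H [1,2,7,4]
H [1,2,7,4]
H [1,2,7,4]
H [1,2,7,4]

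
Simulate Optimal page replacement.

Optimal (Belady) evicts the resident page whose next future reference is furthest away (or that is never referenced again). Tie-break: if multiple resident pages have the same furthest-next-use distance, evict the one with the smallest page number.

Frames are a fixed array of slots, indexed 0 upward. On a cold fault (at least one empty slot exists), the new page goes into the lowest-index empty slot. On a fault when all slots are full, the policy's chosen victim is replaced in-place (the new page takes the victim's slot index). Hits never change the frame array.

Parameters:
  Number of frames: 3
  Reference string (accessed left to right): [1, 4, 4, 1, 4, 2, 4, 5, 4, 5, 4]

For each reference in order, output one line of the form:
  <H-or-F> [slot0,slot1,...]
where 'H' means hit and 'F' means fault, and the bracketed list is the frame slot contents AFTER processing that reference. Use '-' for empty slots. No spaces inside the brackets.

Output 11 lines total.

F [1,-,-]
F [1,4,-]
H [1,4,-]
H [1,4,-]
H [1,4,-]
F [1,4,2]
H [1,4,2]
F [5,4,2]
H [5,4,2]
H [5,4,2]
H [5,4,2]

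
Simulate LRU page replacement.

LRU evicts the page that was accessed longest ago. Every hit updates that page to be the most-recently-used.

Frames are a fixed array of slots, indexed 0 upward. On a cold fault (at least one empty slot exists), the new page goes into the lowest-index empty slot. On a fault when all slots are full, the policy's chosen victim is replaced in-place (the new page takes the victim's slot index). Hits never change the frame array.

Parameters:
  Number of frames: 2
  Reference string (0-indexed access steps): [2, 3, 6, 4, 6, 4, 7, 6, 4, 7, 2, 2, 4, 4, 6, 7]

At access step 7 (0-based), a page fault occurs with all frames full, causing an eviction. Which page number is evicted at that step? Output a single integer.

Answer: 4

Derivation:
Step 0: ref 2 -> FAULT, frames=[2,-]
Step 1: ref 3 -> FAULT, frames=[2,3]
Step 2: ref 6 -> FAULT, evict 2, frames=[6,3]
Step 3: ref 4 -> FAULT, evict 3, frames=[6,4]
Step 4: ref 6 -> HIT, frames=[6,4]
Step 5: ref 4 -> HIT, frames=[6,4]
Step 6: ref 7 -> FAULT, evict 6, frames=[7,4]
Step 7: ref 6 -> FAULT, evict 4, frames=[7,6]
At step 7: evicted page 4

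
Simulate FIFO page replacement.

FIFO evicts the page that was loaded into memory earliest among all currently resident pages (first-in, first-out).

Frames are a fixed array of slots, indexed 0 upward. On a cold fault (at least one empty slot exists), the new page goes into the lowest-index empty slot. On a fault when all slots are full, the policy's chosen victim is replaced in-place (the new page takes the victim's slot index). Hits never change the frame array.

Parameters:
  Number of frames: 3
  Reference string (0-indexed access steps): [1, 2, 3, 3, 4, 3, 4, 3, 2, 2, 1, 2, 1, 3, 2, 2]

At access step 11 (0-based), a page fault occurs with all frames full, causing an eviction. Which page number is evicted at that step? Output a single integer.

Step 0: ref 1 -> FAULT, frames=[1,-,-]
Step 1: ref 2 -> FAULT, frames=[1,2,-]
Step 2: ref 3 -> FAULT, frames=[1,2,3]
Step 3: ref 3 -> HIT, frames=[1,2,3]
Step 4: ref 4 -> FAULT, evict 1, frames=[4,2,3]
Step 5: ref 3 -> HIT, frames=[4,2,3]
Step 6: ref 4 -> HIT, frames=[4,2,3]
Step 7: ref 3 -> HIT, frames=[4,2,3]
Step 8: ref 2 -> HIT, frames=[4,2,3]
Step 9: ref 2 -> HIT, frames=[4,2,3]
Step 10: ref 1 -> FAULT, evict 2, frames=[4,1,3]
Step 11: ref 2 -> FAULT, evict 3, frames=[4,1,2]
At step 11: evicted page 3

Answer: 3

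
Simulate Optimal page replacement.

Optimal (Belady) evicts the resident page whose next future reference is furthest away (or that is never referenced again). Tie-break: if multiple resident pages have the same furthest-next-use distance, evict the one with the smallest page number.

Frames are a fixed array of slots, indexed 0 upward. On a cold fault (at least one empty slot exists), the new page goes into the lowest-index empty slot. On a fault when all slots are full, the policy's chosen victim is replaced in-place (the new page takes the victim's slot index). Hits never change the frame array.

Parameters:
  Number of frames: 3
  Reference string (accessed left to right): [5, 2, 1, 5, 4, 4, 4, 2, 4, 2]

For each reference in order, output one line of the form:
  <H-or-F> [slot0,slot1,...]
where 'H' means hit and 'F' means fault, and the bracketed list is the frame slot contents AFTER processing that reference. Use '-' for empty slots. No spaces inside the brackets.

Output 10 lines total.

F [5,-,-]
F [5,2,-]
F [5,2,1]
H [5,2,1]
F [5,2,4]
H [5,2,4]
H [5,2,4]
H [5,2,4]
H [5,2,4]
H [5,2,4]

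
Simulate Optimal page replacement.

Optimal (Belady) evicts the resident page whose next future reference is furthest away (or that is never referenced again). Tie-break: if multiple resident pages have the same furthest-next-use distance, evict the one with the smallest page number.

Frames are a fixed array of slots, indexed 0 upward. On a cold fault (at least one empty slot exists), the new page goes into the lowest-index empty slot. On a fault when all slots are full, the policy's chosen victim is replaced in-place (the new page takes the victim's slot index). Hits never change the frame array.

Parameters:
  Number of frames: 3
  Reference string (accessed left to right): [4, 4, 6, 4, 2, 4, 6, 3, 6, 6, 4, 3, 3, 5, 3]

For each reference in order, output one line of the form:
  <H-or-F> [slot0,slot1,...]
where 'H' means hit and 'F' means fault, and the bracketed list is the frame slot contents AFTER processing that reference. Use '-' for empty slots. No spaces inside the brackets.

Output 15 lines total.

F [4,-,-]
H [4,-,-]
F [4,6,-]
H [4,6,-]
F [4,6,2]
H [4,6,2]
H [4,6,2]
F [4,6,3]
H [4,6,3]
H [4,6,3]
H [4,6,3]
H [4,6,3]
H [4,6,3]
F [5,6,3]
H [5,6,3]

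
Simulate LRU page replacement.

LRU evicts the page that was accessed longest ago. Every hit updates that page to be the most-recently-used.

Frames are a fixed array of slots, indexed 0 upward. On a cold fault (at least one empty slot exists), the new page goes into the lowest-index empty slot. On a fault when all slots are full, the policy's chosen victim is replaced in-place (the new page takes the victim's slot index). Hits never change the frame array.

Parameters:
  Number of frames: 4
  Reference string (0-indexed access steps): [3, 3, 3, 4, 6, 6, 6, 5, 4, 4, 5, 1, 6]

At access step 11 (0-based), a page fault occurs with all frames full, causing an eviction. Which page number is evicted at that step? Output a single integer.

Step 0: ref 3 -> FAULT, frames=[3,-,-,-]
Step 1: ref 3 -> HIT, frames=[3,-,-,-]
Step 2: ref 3 -> HIT, frames=[3,-,-,-]
Step 3: ref 4 -> FAULT, frames=[3,4,-,-]
Step 4: ref 6 -> FAULT, frames=[3,4,6,-]
Step 5: ref 6 -> HIT, frames=[3,4,6,-]
Step 6: ref 6 -> HIT, frames=[3,4,6,-]
Step 7: ref 5 -> FAULT, frames=[3,4,6,5]
Step 8: ref 4 -> HIT, frames=[3,4,6,5]
Step 9: ref 4 -> HIT, frames=[3,4,6,5]
Step 10: ref 5 -> HIT, frames=[3,4,6,5]
Step 11: ref 1 -> FAULT, evict 3, frames=[1,4,6,5]
At step 11: evicted page 3

Answer: 3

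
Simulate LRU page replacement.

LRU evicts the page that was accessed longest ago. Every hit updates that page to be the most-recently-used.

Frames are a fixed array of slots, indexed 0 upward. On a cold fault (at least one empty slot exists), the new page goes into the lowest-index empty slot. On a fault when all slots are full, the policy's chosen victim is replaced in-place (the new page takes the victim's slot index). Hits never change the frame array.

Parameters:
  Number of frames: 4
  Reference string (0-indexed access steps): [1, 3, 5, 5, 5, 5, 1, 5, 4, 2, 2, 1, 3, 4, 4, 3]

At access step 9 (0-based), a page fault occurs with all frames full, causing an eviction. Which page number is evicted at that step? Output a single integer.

Step 0: ref 1 -> FAULT, frames=[1,-,-,-]
Step 1: ref 3 -> FAULT, frames=[1,3,-,-]
Step 2: ref 5 -> FAULT, frames=[1,3,5,-]
Step 3: ref 5 -> HIT, frames=[1,3,5,-]
Step 4: ref 5 -> HIT, frames=[1,3,5,-]
Step 5: ref 5 -> HIT, frames=[1,3,5,-]
Step 6: ref 1 -> HIT, frames=[1,3,5,-]
Step 7: ref 5 -> HIT, frames=[1,3,5,-]
Step 8: ref 4 -> FAULT, frames=[1,3,5,4]
Step 9: ref 2 -> FAULT, evict 3, frames=[1,2,5,4]
At step 9: evicted page 3

Answer: 3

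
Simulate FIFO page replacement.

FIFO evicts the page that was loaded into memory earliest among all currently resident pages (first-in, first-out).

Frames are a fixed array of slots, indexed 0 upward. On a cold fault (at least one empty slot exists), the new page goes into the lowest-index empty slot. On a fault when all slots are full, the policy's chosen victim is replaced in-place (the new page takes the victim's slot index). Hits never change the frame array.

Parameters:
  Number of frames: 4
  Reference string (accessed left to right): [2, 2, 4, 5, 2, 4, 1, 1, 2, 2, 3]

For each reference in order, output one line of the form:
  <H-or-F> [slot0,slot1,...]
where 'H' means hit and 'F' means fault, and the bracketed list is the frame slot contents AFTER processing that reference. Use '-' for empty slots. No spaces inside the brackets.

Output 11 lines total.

F [2,-,-,-]
H [2,-,-,-]
F [2,4,-,-]
F [2,4,5,-]
H [2,4,5,-]
H [2,4,5,-]
F [2,4,5,1]
H [2,4,5,1]
H [2,4,5,1]
H [2,4,5,1]
F [3,4,5,1]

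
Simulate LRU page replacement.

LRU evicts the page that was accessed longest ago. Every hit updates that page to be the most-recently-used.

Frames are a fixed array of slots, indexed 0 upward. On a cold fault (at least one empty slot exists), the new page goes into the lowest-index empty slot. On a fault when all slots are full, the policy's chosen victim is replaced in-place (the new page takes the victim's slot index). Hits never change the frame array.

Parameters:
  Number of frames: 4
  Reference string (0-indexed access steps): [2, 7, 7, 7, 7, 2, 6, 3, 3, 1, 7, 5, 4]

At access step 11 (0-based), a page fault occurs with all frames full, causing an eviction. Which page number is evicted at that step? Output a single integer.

Step 0: ref 2 -> FAULT, frames=[2,-,-,-]
Step 1: ref 7 -> FAULT, frames=[2,7,-,-]
Step 2: ref 7 -> HIT, frames=[2,7,-,-]
Step 3: ref 7 -> HIT, frames=[2,7,-,-]
Step 4: ref 7 -> HIT, frames=[2,7,-,-]
Step 5: ref 2 -> HIT, frames=[2,7,-,-]
Step 6: ref 6 -> FAULT, frames=[2,7,6,-]
Step 7: ref 3 -> FAULT, frames=[2,7,6,3]
Step 8: ref 3 -> HIT, frames=[2,7,6,3]
Step 9: ref 1 -> FAULT, evict 7, frames=[2,1,6,3]
Step 10: ref 7 -> FAULT, evict 2, frames=[7,1,6,3]
Step 11: ref 5 -> FAULT, evict 6, frames=[7,1,5,3]
At step 11: evicted page 6

Answer: 6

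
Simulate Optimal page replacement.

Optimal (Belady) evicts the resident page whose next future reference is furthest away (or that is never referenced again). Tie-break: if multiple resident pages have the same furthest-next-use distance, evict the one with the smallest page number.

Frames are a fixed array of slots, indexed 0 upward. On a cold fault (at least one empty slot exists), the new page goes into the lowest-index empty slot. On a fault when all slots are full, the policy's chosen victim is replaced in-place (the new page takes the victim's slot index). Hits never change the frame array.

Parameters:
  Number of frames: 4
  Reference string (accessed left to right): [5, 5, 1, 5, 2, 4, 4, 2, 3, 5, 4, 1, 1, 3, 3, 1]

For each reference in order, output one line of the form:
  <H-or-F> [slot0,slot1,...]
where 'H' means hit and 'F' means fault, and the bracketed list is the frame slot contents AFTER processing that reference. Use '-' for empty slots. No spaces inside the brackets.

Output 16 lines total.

F [5,-,-,-]
H [5,-,-,-]
F [5,1,-,-]
H [5,1,-,-]
F [5,1,2,-]
F [5,1,2,4]
H [5,1,2,4]
H [5,1,2,4]
F [5,1,3,4]
H [5,1,3,4]
H [5,1,3,4]
H [5,1,3,4]
H [5,1,3,4]
H [5,1,3,4]
H [5,1,3,4]
H [5,1,3,4]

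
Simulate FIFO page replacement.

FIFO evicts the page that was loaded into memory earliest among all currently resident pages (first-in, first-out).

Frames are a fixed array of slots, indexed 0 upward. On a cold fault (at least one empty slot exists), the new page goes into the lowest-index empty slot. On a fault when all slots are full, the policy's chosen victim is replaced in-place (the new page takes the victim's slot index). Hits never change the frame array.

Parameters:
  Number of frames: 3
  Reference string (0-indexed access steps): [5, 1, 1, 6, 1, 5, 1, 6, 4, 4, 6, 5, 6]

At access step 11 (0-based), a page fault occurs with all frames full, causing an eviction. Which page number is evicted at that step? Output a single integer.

Answer: 1

Derivation:
Step 0: ref 5 -> FAULT, frames=[5,-,-]
Step 1: ref 1 -> FAULT, frames=[5,1,-]
Step 2: ref 1 -> HIT, frames=[5,1,-]
Step 3: ref 6 -> FAULT, frames=[5,1,6]
Step 4: ref 1 -> HIT, frames=[5,1,6]
Step 5: ref 5 -> HIT, frames=[5,1,6]
Step 6: ref 1 -> HIT, frames=[5,1,6]
Step 7: ref 6 -> HIT, frames=[5,1,6]
Step 8: ref 4 -> FAULT, evict 5, frames=[4,1,6]
Step 9: ref 4 -> HIT, frames=[4,1,6]
Step 10: ref 6 -> HIT, frames=[4,1,6]
Step 11: ref 5 -> FAULT, evict 1, frames=[4,5,6]
At step 11: evicted page 1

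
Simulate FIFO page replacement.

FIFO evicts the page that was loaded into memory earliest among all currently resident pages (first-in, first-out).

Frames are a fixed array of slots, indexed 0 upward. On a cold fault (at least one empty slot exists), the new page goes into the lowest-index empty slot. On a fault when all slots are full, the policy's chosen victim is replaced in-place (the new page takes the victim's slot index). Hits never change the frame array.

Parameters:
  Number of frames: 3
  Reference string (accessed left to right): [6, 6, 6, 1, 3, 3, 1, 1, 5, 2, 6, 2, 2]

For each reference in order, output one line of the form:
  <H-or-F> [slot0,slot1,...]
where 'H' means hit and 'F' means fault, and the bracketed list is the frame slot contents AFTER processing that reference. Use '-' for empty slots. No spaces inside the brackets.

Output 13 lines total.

F [6,-,-]
H [6,-,-]
H [6,-,-]
F [6,1,-]
F [6,1,3]
H [6,1,3]
H [6,1,3]
H [6,1,3]
F [5,1,3]
F [5,2,3]
F [5,2,6]
H [5,2,6]
H [5,2,6]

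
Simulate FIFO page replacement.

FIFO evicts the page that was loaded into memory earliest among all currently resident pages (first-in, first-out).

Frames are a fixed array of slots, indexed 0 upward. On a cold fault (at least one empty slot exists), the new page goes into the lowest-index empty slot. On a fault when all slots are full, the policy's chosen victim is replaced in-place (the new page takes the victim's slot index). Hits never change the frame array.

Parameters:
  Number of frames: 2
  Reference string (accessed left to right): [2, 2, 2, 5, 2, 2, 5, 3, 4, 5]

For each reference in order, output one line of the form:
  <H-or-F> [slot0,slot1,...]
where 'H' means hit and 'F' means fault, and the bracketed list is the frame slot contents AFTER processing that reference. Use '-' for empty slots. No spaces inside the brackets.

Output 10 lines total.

F [2,-]
H [2,-]
H [2,-]
F [2,5]
H [2,5]
H [2,5]
H [2,5]
F [3,5]
F [3,4]
F [5,4]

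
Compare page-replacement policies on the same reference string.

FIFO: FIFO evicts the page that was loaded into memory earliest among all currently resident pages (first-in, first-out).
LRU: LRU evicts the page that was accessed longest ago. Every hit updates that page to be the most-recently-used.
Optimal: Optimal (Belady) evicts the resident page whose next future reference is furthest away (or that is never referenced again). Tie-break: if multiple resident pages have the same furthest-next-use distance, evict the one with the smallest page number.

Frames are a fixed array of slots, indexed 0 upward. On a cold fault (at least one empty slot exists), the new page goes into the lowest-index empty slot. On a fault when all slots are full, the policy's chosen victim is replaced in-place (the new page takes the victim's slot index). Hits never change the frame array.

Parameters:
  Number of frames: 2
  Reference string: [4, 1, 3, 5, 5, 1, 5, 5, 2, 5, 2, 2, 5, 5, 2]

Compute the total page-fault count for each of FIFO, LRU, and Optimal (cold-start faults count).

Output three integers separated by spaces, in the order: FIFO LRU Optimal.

Answer: 7 6 5

Derivation:
--- FIFO ---
  step 0: ref 4 -> FAULT, frames=[4,-] (faults so far: 1)
  step 1: ref 1 -> FAULT, frames=[4,1] (faults so far: 2)
  step 2: ref 3 -> FAULT, evict 4, frames=[3,1] (faults so far: 3)
  step 3: ref 5 -> FAULT, evict 1, frames=[3,5] (faults so far: 4)
  step 4: ref 5 -> HIT, frames=[3,5] (faults so far: 4)
  step 5: ref 1 -> FAULT, evict 3, frames=[1,5] (faults so far: 5)
  step 6: ref 5 -> HIT, frames=[1,5] (faults so far: 5)
  step 7: ref 5 -> HIT, frames=[1,5] (faults so far: 5)
  step 8: ref 2 -> FAULT, evict 5, frames=[1,2] (faults so far: 6)
  step 9: ref 5 -> FAULT, evict 1, frames=[5,2] (faults so far: 7)
  step 10: ref 2 -> HIT, frames=[5,2] (faults so far: 7)
  step 11: ref 2 -> HIT, frames=[5,2] (faults so far: 7)
  step 12: ref 5 -> HIT, frames=[5,2] (faults so far: 7)
  step 13: ref 5 -> HIT, frames=[5,2] (faults so far: 7)
  step 14: ref 2 -> HIT, frames=[5,2] (faults so far: 7)
  FIFO total faults: 7
--- LRU ---
  step 0: ref 4 -> FAULT, frames=[4,-] (faults so far: 1)
  step 1: ref 1 -> FAULT, frames=[4,1] (faults so far: 2)
  step 2: ref 3 -> FAULT, evict 4, frames=[3,1] (faults so far: 3)
  step 3: ref 5 -> FAULT, evict 1, frames=[3,5] (faults so far: 4)
  step 4: ref 5 -> HIT, frames=[3,5] (faults so far: 4)
  step 5: ref 1 -> FAULT, evict 3, frames=[1,5] (faults so far: 5)
  step 6: ref 5 -> HIT, frames=[1,5] (faults so far: 5)
  step 7: ref 5 -> HIT, frames=[1,5] (faults so far: 5)
  step 8: ref 2 -> FAULT, evict 1, frames=[2,5] (faults so far: 6)
  step 9: ref 5 -> HIT, frames=[2,5] (faults so far: 6)
  step 10: ref 2 -> HIT, frames=[2,5] (faults so far: 6)
  step 11: ref 2 -> HIT, frames=[2,5] (faults so far: 6)
  step 12: ref 5 -> HIT, frames=[2,5] (faults so far: 6)
  step 13: ref 5 -> HIT, frames=[2,5] (faults so far: 6)
  step 14: ref 2 -> HIT, frames=[2,5] (faults so far: 6)
  LRU total faults: 6
--- Optimal ---
  step 0: ref 4 -> FAULT, frames=[4,-] (faults so far: 1)
  step 1: ref 1 -> FAULT, frames=[4,1] (faults so far: 2)
  step 2: ref 3 -> FAULT, evict 4, frames=[3,1] (faults so far: 3)
  step 3: ref 5 -> FAULT, evict 3, frames=[5,1] (faults so far: 4)
  step 4: ref 5 -> HIT, frames=[5,1] (faults so far: 4)
  step 5: ref 1 -> HIT, frames=[5,1] (faults so far: 4)
  step 6: ref 5 -> HIT, frames=[5,1] (faults so far: 4)
  step 7: ref 5 -> HIT, frames=[5,1] (faults so far: 4)
  step 8: ref 2 -> FAULT, evict 1, frames=[5,2] (faults so far: 5)
  step 9: ref 5 -> HIT, frames=[5,2] (faults so far: 5)
  step 10: ref 2 -> HIT, frames=[5,2] (faults so far: 5)
  step 11: ref 2 -> HIT, frames=[5,2] (faults so far: 5)
  step 12: ref 5 -> HIT, frames=[5,2] (faults so far: 5)
  step 13: ref 5 -> HIT, frames=[5,2] (faults so far: 5)
  step 14: ref 2 -> HIT, frames=[5,2] (faults so far: 5)
  Optimal total faults: 5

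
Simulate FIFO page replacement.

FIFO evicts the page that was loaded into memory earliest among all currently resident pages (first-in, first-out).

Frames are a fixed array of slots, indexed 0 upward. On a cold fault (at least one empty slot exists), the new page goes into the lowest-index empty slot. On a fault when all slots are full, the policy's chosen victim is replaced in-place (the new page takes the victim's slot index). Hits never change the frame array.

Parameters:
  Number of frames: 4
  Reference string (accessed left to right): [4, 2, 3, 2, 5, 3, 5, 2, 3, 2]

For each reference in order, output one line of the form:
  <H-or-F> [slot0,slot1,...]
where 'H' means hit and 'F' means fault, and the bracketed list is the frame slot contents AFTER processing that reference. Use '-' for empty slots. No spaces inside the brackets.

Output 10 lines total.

F [4,-,-,-]
F [4,2,-,-]
F [4,2,3,-]
H [4,2,3,-]
F [4,2,3,5]
H [4,2,3,5]
H [4,2,3,5]
H [4,2,3,5]
H [4,2,3,5]
H [4,2,3,5]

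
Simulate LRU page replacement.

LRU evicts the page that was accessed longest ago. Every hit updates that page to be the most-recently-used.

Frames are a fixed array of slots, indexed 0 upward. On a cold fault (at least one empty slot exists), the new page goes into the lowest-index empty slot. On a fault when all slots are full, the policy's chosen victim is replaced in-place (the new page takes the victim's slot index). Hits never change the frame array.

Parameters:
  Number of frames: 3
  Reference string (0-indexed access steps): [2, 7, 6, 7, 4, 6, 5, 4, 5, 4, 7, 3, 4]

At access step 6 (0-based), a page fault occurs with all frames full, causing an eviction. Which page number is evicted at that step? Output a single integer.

Step 0: ref 2 -> FAULT, frames=[2,-,-]
Step 1: ref 7 -> FAULT, frames=[2,7,-]
Step 2: ref 6 -> FAULT, frames=[2,7,6]
Step 3: ref 7 -> HIT, frames=[2,7,6]
Step 4: ref 4 -> FAULT, evict 2, frames=[4,7,6]
Step 5: ref 6 -> HIT, frames=[4,7,6]
Step 6: ref 5 -> FAULT, evict 7, frames=[4,5,6]
At step 6: evicted page 7

Answer: 7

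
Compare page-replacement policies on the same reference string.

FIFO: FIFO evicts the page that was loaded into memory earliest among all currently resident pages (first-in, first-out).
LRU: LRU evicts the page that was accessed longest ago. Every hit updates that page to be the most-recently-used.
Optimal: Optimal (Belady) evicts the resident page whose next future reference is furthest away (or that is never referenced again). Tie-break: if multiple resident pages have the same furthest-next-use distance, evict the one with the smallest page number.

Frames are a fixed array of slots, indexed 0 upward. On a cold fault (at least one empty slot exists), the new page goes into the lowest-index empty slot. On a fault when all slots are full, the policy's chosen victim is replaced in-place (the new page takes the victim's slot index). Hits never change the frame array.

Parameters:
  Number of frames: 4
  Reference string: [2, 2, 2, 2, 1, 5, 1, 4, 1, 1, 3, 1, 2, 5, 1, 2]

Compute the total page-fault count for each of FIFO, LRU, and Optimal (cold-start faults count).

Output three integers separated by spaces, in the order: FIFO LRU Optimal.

Answer: 7 7 5

Derivation:
--- FIFO ---
  step 0: ref 2 -> FAULT, frames=[2,-,-,-] (faults so far: 1)
  step 1: ref 2 -> HIT, frames=[2,-,-,-] (faults so far: 1)
  step 2: ref 2 -> HIT, frames=[2,-,-,-] (faults so far: 1)
  step 3: ref 2 -> HIT, frames=[2,-,-,-] (faults so far: 1)
  step 4: ref 1 -> FAULT, frames=[2,1,-,-] (faults so far: 2)
  step 5: ref 5 -> FAULT, frames=[2,1,5,-] (faults so far: 3)
  step 6: ref 1 -> HIT, frames=[2,1,5,-] (faults so far: 3)
  step 7: ref 4 -> FAULT, frames=[2,1,5,4] (faults so far: 4)
  step 8: ref 1 -> HIT, frames=[2,1,5,4] (faults so far: 4)
  step 9: ref 1 -> HIT, frames=[2,1,5,4] (faults so far: 4)
  step 10: ref 3 -> FAULT, evict 2, frames=[3,1,5,4] (faults so far: 5)
  step 11: ref 1 -> HIT, frames=[3,1,5,4] (faults so far: 5)
  step 12: ref 2 -> FAULT, evict 1, frames=[3,2,5,4] (faults so far: 6)
  step 13: ref 5 -> HIT, frames=[3,2,5,4] (faults so far: 6)
  step 14: ref 1 -> FAULT, evict 5, frames=[3,2,1,4] (faults so far: 7)
  step 15: ref 2 -> HIT, frames=[3,2,1,4] (faults so far: 7)
  FIFO total faults: 7
--- LRU ---
  step 0: ref 2 -> FAULT, frames=[2,-,-,-] (faults so far: 1)
  step 1: ref 2 -> HIT, frames=[2,-,-,-] (faults so far: 1)
  step 2: ref 2 -> HIT, frames=[2,-,-,-] (faults so far: 1)
  step 3: ref 2 -> HIT, frames=[2,-,-,-] (faults so far: 1)
  step 4: ref 1 -> FAULT, frames=[2,1,-,-] (faults so far: 2)
  step 5: ref 5 -> FAULT, frames=[2,1,5,-] (faults so far: 3)
  step 6: ref 1 -> HIT, frames=[2,1,5,-] (faults so far: 3)
  step 7: ref 4 -> FAULT, frames=[2,1,5,4] (faults so far: 4)
  step 8: ref 1 -> HIT, frames=[2,1,5,4] (faults so far: 4)
  step 9: ref 1 -> HIT, frames=[2,1,5,4] (faults so far: 4)
  step 10: ref 3 -> FAULT, evict 2, frames=[3,1,5,4] (faults so far: 5)
  step 11: ref 1 -> HIT, frames=[3,1,5,4] (faults so far: 5)
  step 12: ref 2 -> FAULT, evict 5, frames=[3,1,2,4] (faults so far: 6)
  step 13: ref 5 -> FAULT, evict 4, frames=[3,1,2,5] (faults so far: 7)
  step 14: ref 1 -> HIT, frames=[3,1,2,5] (faults so far: 7)
  step 15: ref 2 -> HIT, frames=[3,1,2,5] (faults so far: 7)
  LRU total faults: 7
--- Optimal ---
  step 0: ref 2 -> FAULT, frames=[2,-,-,-] (faults so far: 1)
  step 1: ref 2 -> HIT, frames=[2,-,-,-] (faults so far: 1)
  step 2: ref 2 -> HIT, frames=[2,-,-,-] (faults so far: 1)
  step 3: ref 2 -> HIT, frames=[2,-,-,-] (faults so far: 1)
  step 4: ref 1 -> FAULT, frames=[2,1,-,-] (faults so far: 2)
  step 5: ref 5 -> FAULT, frames=[2,1,5,-] (faults so far: 3)
  step 6: ref 1 -> HIT, frames=[2,1,5,-] (faults so far: 3)
  step 7: ref 4 -> FAULT, frames=[2,1,5,4] (faults so far: 4)
  step 8: ref 1 -> HIT, frames=[2,1,5,4] (faults so far: 4)
  step 9: ref 1 -> HIT, frames=[2,1,5,4] (faults so far: 4)
  step 10: ref 3 -> FAULT, evict 4, frames=[2,1,5,3] (faults so far: 5)
  step 11: ref 1 -> HIT, frames=[2,1,5,3] (faults so far: 5)
  step 12: ref 2 -> HIT, frames=[2,1,5,3] (faults so far: 5)
  step 13: ref 5 -> HIT, frames=[2,1,5,3] (faults so far: 5)
  step 14: ref 1 -> HIT, frames=[2,1,5,3] (faults so far: 5)
  step 15: ref 2 -> HIT, frames=[2,1,5,3] (faults so far: 5)
  Optimal total faults: 5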